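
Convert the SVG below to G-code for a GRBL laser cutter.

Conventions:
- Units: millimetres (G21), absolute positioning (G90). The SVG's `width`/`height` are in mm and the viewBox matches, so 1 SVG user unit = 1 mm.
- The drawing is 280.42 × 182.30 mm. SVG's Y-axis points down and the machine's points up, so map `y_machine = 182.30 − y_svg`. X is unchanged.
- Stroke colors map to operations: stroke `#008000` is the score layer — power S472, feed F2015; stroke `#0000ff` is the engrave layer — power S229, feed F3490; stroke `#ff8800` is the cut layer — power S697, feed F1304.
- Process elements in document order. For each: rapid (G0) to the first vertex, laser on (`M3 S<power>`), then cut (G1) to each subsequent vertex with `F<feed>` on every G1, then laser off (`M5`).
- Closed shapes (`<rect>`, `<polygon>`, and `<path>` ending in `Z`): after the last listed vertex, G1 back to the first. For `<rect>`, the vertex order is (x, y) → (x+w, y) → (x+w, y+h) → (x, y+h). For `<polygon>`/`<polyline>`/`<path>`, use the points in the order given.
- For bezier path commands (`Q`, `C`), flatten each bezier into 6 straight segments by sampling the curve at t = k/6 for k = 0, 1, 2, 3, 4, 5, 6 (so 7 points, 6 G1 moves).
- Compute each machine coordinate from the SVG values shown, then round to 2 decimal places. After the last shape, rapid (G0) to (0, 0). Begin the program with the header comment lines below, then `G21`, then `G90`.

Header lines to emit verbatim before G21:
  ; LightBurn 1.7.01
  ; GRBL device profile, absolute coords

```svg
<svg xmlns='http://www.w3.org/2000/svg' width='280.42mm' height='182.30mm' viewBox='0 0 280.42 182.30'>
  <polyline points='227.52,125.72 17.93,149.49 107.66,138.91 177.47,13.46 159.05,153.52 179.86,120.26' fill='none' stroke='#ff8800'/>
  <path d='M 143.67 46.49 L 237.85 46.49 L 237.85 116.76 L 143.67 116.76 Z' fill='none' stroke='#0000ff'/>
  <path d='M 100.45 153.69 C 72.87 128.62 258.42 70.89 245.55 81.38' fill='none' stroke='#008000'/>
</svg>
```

; LightBurn 1.7.01
; GRBL device profile, absolute coords
G21
G90
G0 X227.52 Y56.58
M3 S697
G1 X17.93 Y32.81 F1304
G1 X107.66 Y43.39 F1304
G1 X177.47 Y168.84 F1304
G1 X159.05 Y28.78 F1304
G1 X179.86 Y62.04 F1304
M5
G0 X143.67 Y135.81
M3 S229
G1 X237.85 Y135.81 F3490
G1 X237.85 Y65.54 F3490
G1 X143.67 Y65.54 F3490
G1 X143.67 Y135.81 F3490
M5
G0 X100.45 Y28.61
M3 S472
G1 X102.52 Y43.40 F2015
G1 X128.67 Y60.83 F2015
G1 X167.48 Y78.10 F2015
G1 X207.52 Y92.41 F2015
G1 X237.36 Y100.95 F2015
G1 X245.55 Y100.92 F2015
M5
G0 X0.00 Y0.00

Since the viewBox matches the mm dimensions, user units are millimetres directly. The only transform is the Y-flip y_m = 182.30 − y_svg.

Shape 1 is a open polyline drawn with `<polyline>`. Its stroke #ff8800 means cut at S697, F1304. After flipping Y the toolpath is (227.52,56.58) → (17.93,32.81) → (107.66,43.39) → (177.47,168.84) → (159.05,28.78) → (179.86,62.04).

Shape 2 is a rectangle drawn with `<path>`. Its stroke #0000ff means engrave at S229, F3490. After flipping Y the toolpath is (143.67,135.81) → (237.85,135.81) → (237.85,65.54) → (143.67,65.54) → (143.67,135.81), returning to the start.

Shape 3 is a cubic bezier drawn with `<path>`. Its stroke #008000 means score at S472, F2015. After flipping Y the toolpath is (100.45,28.61) → (102.52,43.40) → (128.67,60.83) → (167.48,78.10) → (207.52,92.41) → (237.36,100.95) → (245.55,100.92).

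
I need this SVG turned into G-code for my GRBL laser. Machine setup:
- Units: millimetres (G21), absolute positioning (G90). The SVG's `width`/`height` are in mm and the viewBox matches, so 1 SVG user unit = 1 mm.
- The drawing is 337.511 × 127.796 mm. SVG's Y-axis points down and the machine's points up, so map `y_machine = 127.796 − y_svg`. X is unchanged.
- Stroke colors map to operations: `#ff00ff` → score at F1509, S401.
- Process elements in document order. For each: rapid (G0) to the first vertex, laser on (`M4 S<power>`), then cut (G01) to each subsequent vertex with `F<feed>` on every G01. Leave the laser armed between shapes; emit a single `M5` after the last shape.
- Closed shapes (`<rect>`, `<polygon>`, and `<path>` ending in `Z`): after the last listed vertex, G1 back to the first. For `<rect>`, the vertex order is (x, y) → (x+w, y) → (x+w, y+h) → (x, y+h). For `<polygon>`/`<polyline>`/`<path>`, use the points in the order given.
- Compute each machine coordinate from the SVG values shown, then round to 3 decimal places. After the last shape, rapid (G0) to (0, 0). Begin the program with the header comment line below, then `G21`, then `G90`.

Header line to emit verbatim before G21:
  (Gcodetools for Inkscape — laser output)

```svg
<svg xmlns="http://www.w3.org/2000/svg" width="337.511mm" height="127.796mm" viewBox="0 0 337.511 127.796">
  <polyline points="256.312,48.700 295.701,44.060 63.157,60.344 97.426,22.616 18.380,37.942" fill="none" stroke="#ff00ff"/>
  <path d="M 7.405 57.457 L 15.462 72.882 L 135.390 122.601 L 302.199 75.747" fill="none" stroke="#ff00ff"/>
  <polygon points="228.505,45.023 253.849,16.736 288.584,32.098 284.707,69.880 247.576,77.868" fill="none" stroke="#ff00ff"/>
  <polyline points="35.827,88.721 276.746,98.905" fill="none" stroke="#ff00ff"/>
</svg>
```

(Gcodetools for Inkscape — laser output)
G21
G90
G0 X256.312 Y79.096
M4 S401
G01 X295.701 Y83.736 F1509
G01 X63.157 Y67.452 F1509
G01 X97.426 Y105.180 F1509
G01 X18.380 Y89.854 F1509
G0 X7.405 Y70.339
M4 S401
G01 X15.462 Y54.914 F1509
G01 X135.390 Y5.195 F1509
G01 X302.199 Y52.049 F1509
G0 X228.505 Y82.773
M4 S401
G01 X253.849 Y111.060 F1509
G01 X288.584 Y95.698 F1509
G01 X284.707 Y57.916 F1509
G01 X247.576 Y49.928 F1509
G01 X228.505 Y82.773 F1509
G0 X35.827 Y39.075
M4 S401
G01 X276.746 Y28.891 F1509
M5
G0 X0.000 Y0.000

1 u = 1 mm; y_m = 127.796 − y.

[1] `<polyline>` open polyline, #ff00ff→score S401 F1509: (256.312,79.096) → (295.701,83.736) → (63.157,67.452) → (97.426,105.180) → (18.380,89.854)

[2] `<path>` open polyline, #ff00ff→score S401 F1509: (7.405,70.339) → (15.462,54.914) → (135.390,5.195) → (302.199,52.049)

[3] `<polygon>` regular polygon, #ff00ff→score S401 F1509: (228.505,82.773) → (253.849,111.060) → (288.584,95.698) → (284.707,57.916) → (247.576,49.928) → (228.505,82.773) (closed)

[4] `<polyline>` line segment, #ff00ff→score S401 F1509: (35.827,39.075) → (276.746,28.891)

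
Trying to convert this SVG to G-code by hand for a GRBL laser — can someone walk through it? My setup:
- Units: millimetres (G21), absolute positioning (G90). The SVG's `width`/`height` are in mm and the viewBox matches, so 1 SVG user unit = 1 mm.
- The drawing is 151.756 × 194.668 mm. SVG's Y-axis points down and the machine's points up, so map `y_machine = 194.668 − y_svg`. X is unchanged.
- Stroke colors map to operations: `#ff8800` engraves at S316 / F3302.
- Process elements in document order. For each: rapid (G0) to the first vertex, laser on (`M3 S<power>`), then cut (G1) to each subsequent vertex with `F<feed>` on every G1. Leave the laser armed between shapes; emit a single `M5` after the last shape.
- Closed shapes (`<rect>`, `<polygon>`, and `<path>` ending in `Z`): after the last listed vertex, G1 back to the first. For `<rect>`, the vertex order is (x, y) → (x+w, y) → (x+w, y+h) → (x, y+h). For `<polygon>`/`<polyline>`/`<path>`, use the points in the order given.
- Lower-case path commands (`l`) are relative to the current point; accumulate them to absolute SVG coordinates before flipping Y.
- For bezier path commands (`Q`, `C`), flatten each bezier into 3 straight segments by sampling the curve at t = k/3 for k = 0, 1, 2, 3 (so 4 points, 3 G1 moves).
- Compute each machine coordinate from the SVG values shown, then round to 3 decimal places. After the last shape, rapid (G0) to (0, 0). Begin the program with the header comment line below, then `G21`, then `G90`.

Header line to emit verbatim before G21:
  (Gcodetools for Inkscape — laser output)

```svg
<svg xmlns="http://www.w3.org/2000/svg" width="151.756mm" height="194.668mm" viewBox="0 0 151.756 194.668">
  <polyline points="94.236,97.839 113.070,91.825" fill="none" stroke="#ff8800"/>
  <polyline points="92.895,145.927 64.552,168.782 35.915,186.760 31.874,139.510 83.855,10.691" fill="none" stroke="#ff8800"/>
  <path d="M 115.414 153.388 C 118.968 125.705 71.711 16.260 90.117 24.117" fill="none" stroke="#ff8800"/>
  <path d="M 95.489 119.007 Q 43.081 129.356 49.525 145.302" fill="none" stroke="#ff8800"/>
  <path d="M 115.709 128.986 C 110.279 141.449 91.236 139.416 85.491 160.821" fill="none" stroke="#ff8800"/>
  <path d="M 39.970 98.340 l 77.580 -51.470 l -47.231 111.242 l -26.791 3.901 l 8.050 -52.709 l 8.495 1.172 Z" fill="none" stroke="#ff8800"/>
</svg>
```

(Gcodetools for Inkscape — laser output)
G21
G90
G0 X94.236 Y96.829
M3 S316
G1 X113.070 Y102.843 F3302
G0 X92.895 Y48.741
M3 S316
G1 X64.552 Y25.886 F3302
G1 X35.915 Y7.908 F3302
G1 X31.874 Y55.158 F3302
G1 X83.855 Y183.977 F3302
G0 X115.414 Y41.280
M3 S316
G1 X106.345 Y88.844 F3302
G1 X89.285 Y146.680 F3302
G1 X90.117 Y170.551 F3302
G0 X95.489 Y75.661
M3 S316
G1 X67.089 Y68.140 F3302
G1 X51.768 Y59.375 F3302
G1 X49.525 Y49.366 F3302
G0 X115.709 Y65.682
M3 S316
G1 X106.738 Y56.646 F3302
G1 X94.672 Y48.844 F3302
G1 X85.491 Y33.847 F3302
G0 X39.970 Y96.328
M3 S316
G1 X117.550 Y147.798 F3302
G1 X70.319 Y36.556 F3302
G1 X43.528 Y32.655 F3302
G1 X51.578 Y85.364 F3302
G1 X60.073 Y84.192 F3302
G1 X39.970 Y96.328 F3302
M5
G0 X0.000 Y0.000

viewBox `0 0 151.756 194.668` with mm width/height → 1 unit = 1 mm. Flip: y_m = 194.668 − y_svg.

**Shape 1** — `<polyline>` line segment, stroke `#ff8800` → engrave (S316, F3302). Machine vertices: (94.236,96.829) → (113.070,102.843). Open path.

**Shape 2** — `<polyline>` open polyline, stroke `#ff8800` → engrave (S316, F3302). Machine vertices: (92.895,48.741) → (64.552,25.886) → (35.915,7.908) → (31.874,55.158) → (83.855,183.977). Open path.

**Shape 3** — `<path>` cubic bezier, stroke `#ff8800` → engrave (S316, F3302). Control points (SVG): P0=(115.414,153.388), P1=(118.968,125.705), P2=(71.711,16.260), P3=(90.117,24.117); sampled at t=k/3. Machine vertices: (115.414,41.280) → (106.345,88.844) → (89.285,146.680) → (90.117,170.551). Open path.

**Shape 4** — `<path>` quadratic bezier, stroke `#ff8800` → engrave (S316, F3302). Control points (SVG): P0=(95.489,119.007), P1=(43.081,129.356), P2=(49.525,145.302); sampled at t=k/3. Machine vertices: (95.489,75.661) → (67.089,68.140) → (51.768,59.375) → (49.525,49.366). Open path.

**Shape 5** — `<path>` cubic bezier, stroke `#ff8800` → engrave (S316, F3302). Control points (SVG): P0=(115.709,128.986), P1=(110.279,141.449), P2=(91.236,139.416), P3=(85.491,160.821); sampled at t=k/3. Machine vertices: (115.709,65.682) → (106.738,56.646) → (94.672,48.844) → (85.491,33.847). Open path.

**Shape 6** — `<path>` closed polygon, stroke `#ff8800` → engrave (S316, F3302). Machine vertices: (39.970,96.328) → (117.550,147.798) → (70.319,36.556) → (43.528,32.655) → (51.578,85.364) → (60.073,84.192) → (39.970,96.328). Closed: final G1 returns to the first vertex.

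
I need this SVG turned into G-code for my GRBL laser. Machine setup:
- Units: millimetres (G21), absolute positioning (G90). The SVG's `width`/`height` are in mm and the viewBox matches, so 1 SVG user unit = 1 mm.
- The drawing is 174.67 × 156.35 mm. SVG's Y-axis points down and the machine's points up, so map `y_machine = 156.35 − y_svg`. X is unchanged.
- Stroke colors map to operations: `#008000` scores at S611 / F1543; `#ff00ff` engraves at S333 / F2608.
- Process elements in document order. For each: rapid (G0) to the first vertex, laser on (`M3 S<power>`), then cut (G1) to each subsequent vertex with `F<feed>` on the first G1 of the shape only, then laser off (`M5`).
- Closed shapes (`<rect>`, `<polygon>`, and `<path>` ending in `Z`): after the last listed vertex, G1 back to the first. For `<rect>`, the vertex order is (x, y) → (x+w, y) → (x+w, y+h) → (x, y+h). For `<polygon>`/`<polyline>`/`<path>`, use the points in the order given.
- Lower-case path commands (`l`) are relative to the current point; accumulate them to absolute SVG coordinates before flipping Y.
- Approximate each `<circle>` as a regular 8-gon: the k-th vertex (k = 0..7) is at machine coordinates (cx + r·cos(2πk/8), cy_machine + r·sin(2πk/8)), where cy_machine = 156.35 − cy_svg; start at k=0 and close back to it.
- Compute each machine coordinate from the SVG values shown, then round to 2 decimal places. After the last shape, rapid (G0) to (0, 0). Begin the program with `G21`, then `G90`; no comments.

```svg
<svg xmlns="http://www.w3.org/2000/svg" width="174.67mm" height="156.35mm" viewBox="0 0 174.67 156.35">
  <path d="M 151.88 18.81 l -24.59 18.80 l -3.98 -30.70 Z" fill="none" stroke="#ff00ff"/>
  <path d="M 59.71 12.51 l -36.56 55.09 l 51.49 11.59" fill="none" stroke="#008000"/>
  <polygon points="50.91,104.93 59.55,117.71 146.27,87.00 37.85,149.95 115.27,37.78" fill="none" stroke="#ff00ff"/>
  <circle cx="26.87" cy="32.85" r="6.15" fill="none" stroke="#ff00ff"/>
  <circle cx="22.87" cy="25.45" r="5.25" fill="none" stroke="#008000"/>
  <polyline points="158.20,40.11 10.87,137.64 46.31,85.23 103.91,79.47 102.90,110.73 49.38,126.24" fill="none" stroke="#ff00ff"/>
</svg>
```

G21
G90
G0 X151.88 Y137.54
M3 S333
G1 X127.29 Y118.74 F2608
G1 X123.31 Y149.44
G1 X151.88 Y137.54
M5
G0 X59.71 Y143.84
M3 S611
G1 X23.15 Y88.75 F1543
G1 X74.64 Y77.16
M5
G0 X50.91 Y51.42
M3 S333
G1 X59.55 Y38.64 F2608
G1 X146.27 Y69.35
G1 X37.85 Y6.40
G1 X115.27 Y118.57
G1 X50.91 Y51.42
M5
G0 X33.02 Y123.50
M3 S333
G1 X31.22 Y127.85 F2608
G1 X26.87 Y129.65
G1 X22.52 Y127.85
G1 X20.72 Y123.50
G1 X22.52 Y119.15
G1 X26.87 Y117.35
G1 X31.22 Y119.15
G1 X33.02 Y123.50
M5
G0 X28.12 Y130.90
M3 S611
G1 X26.58 Y134.61 F1543
G1 X22.87 Y136.15
G1 X19.16 Y134.61
G1 X17.62 Y130.90
G1 X19.16 Y127.19
G1 X22.87 Y125.65
G1 X26.58 Y127.19
G1 X28.12 Y130.90
M5
G0 X158.20 Y116.24
M3 S333
G1 X10.87 Y18.71 F2608
G1 X46.31 Y71.12
G1 X103.91 Y76.88
G1 X102.90 Y45.62
G1 X49.38 Y30.11
M5
G0 X0.00 Y0.00

1 u = 1 mm; y_m = 156.35 − y.

[1] `<path>` regular polygon, #ff00ff→engrave S333 F2608: (151.88,137.54) → (127.29,118.74) → (123.31,149.44) → (151.88,137.54) (closed)

[2] `<path>` open polyline, #008000→score S611 F1543: (59.71,143.84) → (23.15,88.75) → (74.64,77.16)

[3] `<polygon>` closed polygon, #ff00ff→engrave S333 F2608: (50.91,51.42) → (59.55,38.64) → (146.27,69.35) → (37.85,6.40) → (115.27,118.57) → (50.91,51.42) (closed)

[4] `<circle>` circle, #ff00ff→engrave S333 F2608: (33.02,123.50) → (31.22,127.85) → (26.87,129.65) → (22.52,127.85) → (20.72,123.50) → (22.52,119.15) → (26.87,117.35) → (31.22,119.15) → (33.02,123.50) (closed)

[5] `<circle>` circle, #008000→score S611 F1543: (28.12,130.90) → (26.58,134.61) → (22.87,136.15) → (19.16,134.61) → (17.62,130.90) → (19.16,127.19) → (22.87,125.65) → (26.58,127.19) → (28.12,130.90) (closed)

[6] `<polyline>` open polyline, #ff00ff→engrave S333 F2608: (158.20,116.24) → (10.87,18.71) → (46.31,71.12) → (103.91,76.88) → (102.90,45.62) → (49.38,30.11)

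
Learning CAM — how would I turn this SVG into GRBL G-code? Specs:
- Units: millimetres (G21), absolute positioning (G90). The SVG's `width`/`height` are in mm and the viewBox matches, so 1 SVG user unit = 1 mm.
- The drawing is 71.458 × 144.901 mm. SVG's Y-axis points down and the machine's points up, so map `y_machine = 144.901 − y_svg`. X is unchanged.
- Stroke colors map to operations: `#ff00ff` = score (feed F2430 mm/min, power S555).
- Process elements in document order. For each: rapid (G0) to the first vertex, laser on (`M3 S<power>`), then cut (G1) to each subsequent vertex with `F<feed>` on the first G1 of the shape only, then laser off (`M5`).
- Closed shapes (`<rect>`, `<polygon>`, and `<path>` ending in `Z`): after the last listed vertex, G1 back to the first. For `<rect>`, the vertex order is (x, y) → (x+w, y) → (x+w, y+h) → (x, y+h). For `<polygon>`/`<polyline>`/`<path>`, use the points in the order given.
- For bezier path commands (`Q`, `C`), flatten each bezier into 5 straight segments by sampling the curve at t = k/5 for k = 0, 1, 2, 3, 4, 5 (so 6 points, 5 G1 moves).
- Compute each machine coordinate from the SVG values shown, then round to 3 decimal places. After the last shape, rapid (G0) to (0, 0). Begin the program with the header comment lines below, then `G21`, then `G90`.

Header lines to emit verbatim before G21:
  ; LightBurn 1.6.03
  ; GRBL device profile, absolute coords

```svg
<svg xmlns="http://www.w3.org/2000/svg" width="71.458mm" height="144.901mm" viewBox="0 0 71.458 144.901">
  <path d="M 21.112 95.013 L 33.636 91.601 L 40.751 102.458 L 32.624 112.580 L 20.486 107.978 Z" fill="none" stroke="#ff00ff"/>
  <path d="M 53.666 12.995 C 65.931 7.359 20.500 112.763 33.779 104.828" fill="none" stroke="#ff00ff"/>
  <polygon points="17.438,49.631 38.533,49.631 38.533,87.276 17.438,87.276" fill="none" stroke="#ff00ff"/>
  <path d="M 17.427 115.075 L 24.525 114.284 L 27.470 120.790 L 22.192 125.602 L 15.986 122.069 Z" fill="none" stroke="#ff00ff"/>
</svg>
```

viewBox `0 0 71.458 144.901` with mm width/height → 1 unit = 1 mm. Flip: y_m = 144.901 − y_svg.

**Shape 1** — `<path>` regular polygon, stroke `#ff00ff` → score (S555, F2430). Machine vertices: (21.112,49.888) → (33.636,53.300) → (40.751,42.443) → (32.624,32.321) → (20.486,36.923) → (21.112,49.888). Closed: final G1 returns to the first vertex.

**Shape 2** — `<path>` cubic bezier, stroke `#ff00ff` → score (S555, F2430). Control points (SVG): P0=(53.666,12.995), P1=(65.931,7.359), P2=(20.500,112.763), P3=(33.779,104.828); sampled at t=k/5. Machine vertices: (53.666,131.906) → (55.033,123.758) → (48.140,99.730) → (38.575,70.593) → (31.926,47.118) → (33.779,40.073). Open path.

**Shape 3** — `<polygon>` rectangle, stroke `#ff00ff` → score (S555, F2430). Machine vertices: (17.438,95.270) → (38.533,95.270) → (38.533,57.625) → (17.438,57.625) → (17.438,95.270). Closed: final G1 returns to the first vertex.

**Shape 4** — `<path>` regular polygon, stroke `#ff00ff` → score (S555, F2430). Machine vertices: (17.427,29.826) → (24.525,30.617) → (27.470,24.111) → (22.192,19.299) → (15.986,22.832) → (17.427,29.826). Closed: final G1 returns to the first vertex.

; LightBurn 1.6.03
; GRBL device profile, absolute coords
G21
G90
G0 X21.112 Y49.888
M3 S555
G1 X33.636 Y53.300 F2430
G1 X40.751 Y42.443
G1 X32.624 Y32.321
G1 X20.486 Y36.923
G1 X21.112 Y49.888
M5
G0 X53.666 Y131.906
M3 S555
G1 X55.033 Y123.758 F2430
G1 X48.140 Y99.730
G1 X38.575 Y70.593
G1 X31.926 Y47.118
G1 X33.779 Y40.073
M5
G0 X17.438 Y95.270
M3 S555
G1 X38.533 Y95.270 F2430
G1 X38.533 Y57.625
G1 X17.438 Y57.625
G1 X17.438 Y95.270
M5
G0 X17.427 Y29.826
M3 S555
G1 X24.525 Y30.617 F2430
G1 X27.470 Y24.111
G1 X22.192 Y19.299
G1 X15.986 Y22.832
G1 X17.427 Y29.826
M5
G0 X0.000 Y0.000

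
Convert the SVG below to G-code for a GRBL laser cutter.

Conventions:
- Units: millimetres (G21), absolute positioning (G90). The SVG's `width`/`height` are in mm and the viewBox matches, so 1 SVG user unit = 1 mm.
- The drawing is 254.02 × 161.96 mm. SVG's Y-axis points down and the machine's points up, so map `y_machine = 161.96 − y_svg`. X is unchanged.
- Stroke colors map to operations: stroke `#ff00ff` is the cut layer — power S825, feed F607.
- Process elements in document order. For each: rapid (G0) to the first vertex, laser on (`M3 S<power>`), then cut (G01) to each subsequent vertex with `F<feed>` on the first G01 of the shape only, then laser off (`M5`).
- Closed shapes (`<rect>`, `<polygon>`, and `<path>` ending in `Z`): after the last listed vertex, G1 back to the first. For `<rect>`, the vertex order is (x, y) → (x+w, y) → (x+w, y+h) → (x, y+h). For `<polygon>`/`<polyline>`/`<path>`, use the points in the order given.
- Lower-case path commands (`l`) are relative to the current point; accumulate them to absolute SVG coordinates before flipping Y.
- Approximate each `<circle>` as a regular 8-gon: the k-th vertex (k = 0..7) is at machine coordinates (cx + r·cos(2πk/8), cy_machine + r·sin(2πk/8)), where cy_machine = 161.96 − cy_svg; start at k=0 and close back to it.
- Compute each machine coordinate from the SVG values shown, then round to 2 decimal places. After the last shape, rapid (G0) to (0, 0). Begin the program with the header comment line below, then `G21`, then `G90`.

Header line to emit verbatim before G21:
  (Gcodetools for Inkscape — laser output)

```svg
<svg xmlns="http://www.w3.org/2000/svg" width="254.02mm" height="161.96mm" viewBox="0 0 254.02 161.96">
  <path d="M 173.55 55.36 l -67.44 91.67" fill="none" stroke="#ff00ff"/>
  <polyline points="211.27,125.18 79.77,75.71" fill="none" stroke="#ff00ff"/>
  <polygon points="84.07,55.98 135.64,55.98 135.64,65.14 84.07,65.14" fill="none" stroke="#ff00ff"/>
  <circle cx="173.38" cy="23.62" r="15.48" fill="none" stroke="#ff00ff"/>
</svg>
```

1 u = 1 mm; y_m = 161.96 − y.

[1] `<path>` line segment, #ff00ff→cut S825 F607: (173.55,106.60) → (106.11,14.93)

[2] `<polyline>` line segment, #ff00ff→cut S825 F607: (211.27,36.78) → (79.77,86.25)

[3] `<polygon>` rectangle, #ff00ff→cut S825 F607: (84.07,105.98) → (135.64,105.98) → (135.64,96.82) → (84.07,96.82) → (84.07,105.98) (closed)

[4] `<circle>` circle, #ff00ff→cut S825 F607: (188.86,138.34) → (184.33,149.29) → (173.38,153.82) → (162.43,149.29) → (157.90,138.34) → (162.43,127.39) → (173.38,122.86) → (184.33,127.39) → (188.86,138.34) (closed)

(Gcodetools for Inkscape — laser output)
G21
G90
G0 X173.55 Y106.60
M3 S825
G01 X106.11 Y14.93 F607
M5
G0 X211.27 Y36.78
M3 S825
G01 X79.77 Y86.25 F607
M5
G0 X84.07 Y105.98
M3 S825
G01 X135.64 Y105.98 F607
G01 X135.64 Y96.82
G01 X84.07 Y96.82
G01 X84.07 Y105.98
M5
G0 X188.86 Y138.34
M3 S825
G01 X184.33 Y149.29 F607
G01 X173.38 Y153.82
G01 X162.43 Y149.29
G01 X157.90 Y138.34
G01 X162.43 Y127.39
G01 X173.38 Y122.86
G01 X184.33 Y127.39
G01 X188.86 Y138.34
M5
G0 X0.00 Y0.00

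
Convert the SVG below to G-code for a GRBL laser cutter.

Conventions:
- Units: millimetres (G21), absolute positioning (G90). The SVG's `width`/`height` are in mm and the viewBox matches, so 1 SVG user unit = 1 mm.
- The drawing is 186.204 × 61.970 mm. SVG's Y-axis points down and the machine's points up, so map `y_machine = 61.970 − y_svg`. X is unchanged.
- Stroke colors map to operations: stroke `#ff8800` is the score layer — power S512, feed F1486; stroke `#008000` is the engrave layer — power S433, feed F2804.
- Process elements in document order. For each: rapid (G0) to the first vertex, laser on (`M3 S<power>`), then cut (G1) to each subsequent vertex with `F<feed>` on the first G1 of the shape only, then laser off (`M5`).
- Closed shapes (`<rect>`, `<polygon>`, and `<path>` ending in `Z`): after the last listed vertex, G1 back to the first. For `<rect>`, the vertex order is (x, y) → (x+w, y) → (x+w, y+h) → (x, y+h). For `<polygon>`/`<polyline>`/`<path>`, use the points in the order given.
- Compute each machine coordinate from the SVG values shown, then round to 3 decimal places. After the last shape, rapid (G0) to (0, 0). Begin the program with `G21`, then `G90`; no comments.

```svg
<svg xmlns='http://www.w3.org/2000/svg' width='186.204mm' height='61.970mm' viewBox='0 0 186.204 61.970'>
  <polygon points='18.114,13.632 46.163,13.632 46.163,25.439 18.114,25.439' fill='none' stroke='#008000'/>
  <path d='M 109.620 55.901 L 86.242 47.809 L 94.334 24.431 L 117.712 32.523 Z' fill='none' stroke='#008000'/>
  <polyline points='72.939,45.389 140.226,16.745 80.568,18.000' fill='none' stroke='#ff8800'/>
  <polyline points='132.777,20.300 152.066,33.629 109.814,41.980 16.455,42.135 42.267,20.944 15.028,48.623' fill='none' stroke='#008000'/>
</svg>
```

G21
G90
G0 X18.114 Y48.338
M3 S433
G1 X46.163 Y48.338 F2804
G1 X46.163 Y36.531
G1 X18.114 Y36.531
G1 X18.114 Y48.338
M5
G0 X109.620 Y6.069
M3 S433
G1 X86.242 Y14.161 F2804
G1 X94.334 Y37.539
G1 X117.712 Y29.447
G1 X109.620 Y6.069
M5
G0 X72.939 Y16.581
M3 S512
G1 X140.226 Y45.225 F1486
G1 X80.568 Y43.970
M5
G0 X132.777 Y41.670
M3 S433
G1 X152.066 Y28.341 F2804
G1 X109.814 Y19.990
G1 X16.455 Y19.835
G1 X42.267 Y41.026
G1 X15.028 Y13.347
M5
G0 X0.000 Y0.000

viewBox `0 0 186.204 61.970` with mm width/height → 1 unit = 1 mm. Flip: y_m = 61.970 − y_svg.

**Shape 1** — `<polygon>` rectangle, stroke `#008000` → engrave (S433, F2804). Machine vertices: (18.114,48.338) → (46.163,48.338) → (46.163,36.531) → (18.114,36.531) → (18.114,48.338). Closed: final G1 returns to the first vertex.

**Shape 2** — `<path>` regular polygon, stroke `#008000` → engrave (S433, F2804). Machine vertices: (109.620,6.069) → (86.242,14.161) → (94.334,37.539) → (117.712,29.447) → (109.620,6.069). Closed: final G1 returns to the first vertex.

**Shape 3** — `<polyline>` open polyline, stroke `#ff8800` → score (S512, F1486). Machine vertices: (72.939,16.581) → (140.226,45.225) → (80.568,43.970). Open path.

**Shape 4** — `<polyline>` open polyline, stroke `#008000` → engrave (S433, F2804). Machine vertices: (132.777,41.670) → (152.066,28.341) → (109.814,19.990) → (16.455,19.835) → (42.267,41.026) → (15.028,13.347). Open path.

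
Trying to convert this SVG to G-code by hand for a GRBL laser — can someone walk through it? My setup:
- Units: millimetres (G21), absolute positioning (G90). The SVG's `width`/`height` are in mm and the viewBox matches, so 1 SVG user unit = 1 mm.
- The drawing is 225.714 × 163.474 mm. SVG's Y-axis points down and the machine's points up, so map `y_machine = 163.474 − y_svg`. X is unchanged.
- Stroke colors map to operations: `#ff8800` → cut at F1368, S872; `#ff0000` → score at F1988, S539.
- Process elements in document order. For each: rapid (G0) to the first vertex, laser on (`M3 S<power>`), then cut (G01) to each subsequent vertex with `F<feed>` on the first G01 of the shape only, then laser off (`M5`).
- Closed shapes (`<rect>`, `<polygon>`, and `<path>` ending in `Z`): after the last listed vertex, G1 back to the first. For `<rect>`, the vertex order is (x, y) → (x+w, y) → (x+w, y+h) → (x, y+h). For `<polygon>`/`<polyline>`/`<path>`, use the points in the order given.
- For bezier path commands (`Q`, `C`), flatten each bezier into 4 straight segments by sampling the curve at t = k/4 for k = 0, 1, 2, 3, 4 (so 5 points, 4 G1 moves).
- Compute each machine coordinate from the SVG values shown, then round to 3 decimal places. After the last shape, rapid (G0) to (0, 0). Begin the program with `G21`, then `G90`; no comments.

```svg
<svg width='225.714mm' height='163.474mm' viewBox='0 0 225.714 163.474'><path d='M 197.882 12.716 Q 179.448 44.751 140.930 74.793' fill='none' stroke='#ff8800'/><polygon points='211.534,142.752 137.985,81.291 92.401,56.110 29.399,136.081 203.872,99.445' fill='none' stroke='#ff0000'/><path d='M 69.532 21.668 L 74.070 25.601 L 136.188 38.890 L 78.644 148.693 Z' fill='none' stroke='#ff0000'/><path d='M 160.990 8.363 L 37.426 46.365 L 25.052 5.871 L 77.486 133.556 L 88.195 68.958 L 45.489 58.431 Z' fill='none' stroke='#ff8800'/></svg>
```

G21
G90
G0 X197.882 Y150.758
M3 S872
G01 X187.410 Y134.865 F1368
G01 X174.427 Y119.221
G01 X158.934 Y103.827
G01 X140.930 Y88.681
M5
G0 X211.534 Y20.722
M3 S539
G01 X137.985 Y82.183 F1988
G01 X92.401 Y107.364
G01 X29.399 Y27.393
G01 X203.872 Y64.029
G01 X211.534 Y20.722
M5
G0 X69.532 Y141.806
M3 S539
G01 X74.070 Y137.873 F1988
G01 X136.188 Y124.584
G01 X78.644 Y14.781
G01 X69.532 Y141.806
M5
G0 X160.990 Y155.111
M3 S872
G01 X37.426 Y117.109 F1368
G01 X25.052 Y157.603
G01 X77.486 Y29.918
G01 X88.195 Y94.516
G01 X45.489 Y105.043
G01 X160.990 Y155.111
M5
G0 X0.000 Y0.000

viewBox `0 0 225.714 163.474` with mm width/height → 1 unit = 1 mm. Flip: y_m = 163.474 − y_svg.

**Shape 1** — `<path>` quadratic bezier, stroke `#ff8800` → cut (S872, F1368). Control points (SVG): P0=(197.882,12.716), P1=(179.448,44.751), P2=(140.930,74.793); sampled at t=k/4. Machine vertices: (197.882,150.758) → (187.410,134.865) → (174.427,119.221) → (158.934,103.827) → (140.930,88.681). Open path.

**Shape 2** — `<polygon>` closed polygon, stroke `#ff0000` → score (S539, F1988). Machine vertices: (211.534,20.722) → (137.985,82.183) → (92.401,107.364) → (29.399,27.393) → (203.872,64.029) → (211.534,20.722). Closed: final G1 returns to the first vertex.

**Shape 3** — `<path>` closed polygon, stroke `#ff0000` → score (S539, F1988). Machine vertices: (69.532,141.806) → (74.070,137.873) → (136.188,124.584) → (78.644,14.781) → (69.532,141.806). Closed: final G1 returns to the first vertex.

**Shape 4** — `<path>` closed polygon, stroke `#ff8800` → cut (S872, F1368). Machine vertices: (160.990,155.111) → (37.426,117.109) → (25.052,157.603) → (77.486,29.918) → (88.195,94.516) → (45.489,105.043) → (160.990,155.111). Closed: final G1 returns to the first vertex.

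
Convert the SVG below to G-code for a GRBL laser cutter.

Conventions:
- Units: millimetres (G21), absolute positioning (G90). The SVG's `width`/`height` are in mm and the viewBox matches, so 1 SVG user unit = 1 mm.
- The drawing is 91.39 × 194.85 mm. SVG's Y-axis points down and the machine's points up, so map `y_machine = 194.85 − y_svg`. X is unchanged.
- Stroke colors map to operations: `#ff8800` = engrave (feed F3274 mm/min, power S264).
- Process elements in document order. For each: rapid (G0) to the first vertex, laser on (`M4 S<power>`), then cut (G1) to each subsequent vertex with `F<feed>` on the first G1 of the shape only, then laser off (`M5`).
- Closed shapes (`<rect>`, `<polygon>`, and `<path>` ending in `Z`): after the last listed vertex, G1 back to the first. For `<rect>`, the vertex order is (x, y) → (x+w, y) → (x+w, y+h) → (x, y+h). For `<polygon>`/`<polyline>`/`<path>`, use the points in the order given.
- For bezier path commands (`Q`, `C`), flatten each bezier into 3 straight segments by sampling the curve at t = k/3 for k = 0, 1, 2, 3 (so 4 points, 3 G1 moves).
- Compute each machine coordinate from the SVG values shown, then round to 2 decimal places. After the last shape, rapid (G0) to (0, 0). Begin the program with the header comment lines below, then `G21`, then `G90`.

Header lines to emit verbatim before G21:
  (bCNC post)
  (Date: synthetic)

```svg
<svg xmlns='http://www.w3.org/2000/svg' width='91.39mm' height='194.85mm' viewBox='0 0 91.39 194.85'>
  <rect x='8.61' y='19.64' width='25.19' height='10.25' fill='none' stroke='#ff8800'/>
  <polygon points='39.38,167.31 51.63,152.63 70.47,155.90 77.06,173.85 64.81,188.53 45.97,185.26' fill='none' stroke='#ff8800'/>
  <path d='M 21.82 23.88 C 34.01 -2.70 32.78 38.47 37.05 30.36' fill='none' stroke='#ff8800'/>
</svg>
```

(bCNC post)
(Date: synthetic)
G21
G90
G0 X8.61 Y175.21
M4 S264
G1 X33.80 Y175.21 F3274
G1 X33.80 Y164.96
G1 X8.61 Y164.96
G1 X8.61 Y175.21
M5
G0 X39.38 Y27.54
M4 S264
G1 X51.63 Y42.22 F3274
G1 X70.47 Y38.95
G1 X77.06 Y21.00
G1 X64.81 Y6.32
G1 X45.97 Y9.59
G1 X39.38 Y27.54
M5
G0 X21.82 Y170.97
M4 S264
G1 X30.24 Y179.30 F3274
G1 X33.91 Y168.47
G1 X37.05 Y164.49
M5
G0 X0.00 Y0.00

Since the viewBox matches the mm dimensions, user units are millimetres directly. The only transform is the Y-flip y_m = 194.85 − y_svg.

Shape 1 is a rectangle drawn with `<rect>`. Its stroke #ff8800 means engrave at S264, F3274. After flipping Y the toolpath is (8.61,175.21) → (33.80,175.21) → (33.80,164.96) → (8.61,164.96) → (8.61,175.21), returning to the start.

Shape 2 is a regular polygon drawn with `<polygon>`. Its stroke #ff8800 means engrave at S264, F3274. After flipping Y the toolpath is (39.38,27.54) → (51.63,42.22) → (70.47,38.95) → (77.06,21.00) → (64.81,6.32) → (45.97,9.59) → (39.38,27.54), returning to the start.

Shape 3 is a cubic bezier drawn with `<path>`. Its stroke #ff8800 means engrave at S264, F3274. After flipping Y the toolpath is (21.82,170.97) → (30.24,179.30) → (33.91,168.47) → (37.05,164.49).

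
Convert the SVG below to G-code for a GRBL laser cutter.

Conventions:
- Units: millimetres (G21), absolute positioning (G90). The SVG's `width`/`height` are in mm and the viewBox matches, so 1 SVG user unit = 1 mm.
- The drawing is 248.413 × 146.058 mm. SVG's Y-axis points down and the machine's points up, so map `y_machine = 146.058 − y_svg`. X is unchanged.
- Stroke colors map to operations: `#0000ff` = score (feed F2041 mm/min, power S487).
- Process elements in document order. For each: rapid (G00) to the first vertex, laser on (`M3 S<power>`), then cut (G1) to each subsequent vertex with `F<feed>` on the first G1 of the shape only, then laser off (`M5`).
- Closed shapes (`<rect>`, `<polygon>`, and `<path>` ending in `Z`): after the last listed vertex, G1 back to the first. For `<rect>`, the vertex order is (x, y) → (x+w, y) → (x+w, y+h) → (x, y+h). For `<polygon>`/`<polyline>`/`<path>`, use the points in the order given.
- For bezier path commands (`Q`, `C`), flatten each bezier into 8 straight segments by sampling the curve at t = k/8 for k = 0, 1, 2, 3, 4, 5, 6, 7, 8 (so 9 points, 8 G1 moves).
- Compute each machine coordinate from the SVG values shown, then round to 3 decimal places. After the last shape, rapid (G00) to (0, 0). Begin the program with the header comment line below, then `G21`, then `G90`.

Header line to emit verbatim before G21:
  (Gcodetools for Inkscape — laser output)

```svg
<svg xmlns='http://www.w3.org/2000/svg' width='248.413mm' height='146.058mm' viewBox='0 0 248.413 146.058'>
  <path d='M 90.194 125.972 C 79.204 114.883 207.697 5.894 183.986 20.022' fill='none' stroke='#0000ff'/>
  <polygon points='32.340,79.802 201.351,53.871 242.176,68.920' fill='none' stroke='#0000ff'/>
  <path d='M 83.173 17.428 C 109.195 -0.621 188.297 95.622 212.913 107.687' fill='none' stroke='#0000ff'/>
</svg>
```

viewBox `0 0 248.413 146.058` with mm width/height → 1 unit = 1 mm. Flip: y_m = 146.058 − y_svg.

**Shape 1** — `<path>` cubic bezier, stroke `#0000ff` → score (S487, F2041). Control points (SVG): P0=(90.194,125.972), P1=(79.204,114.883), P2=(207.697,5.894), P3=(183.986,20.022); sampled at t=k/8. Machine vertices: (90.194,20.086) → (92.041,28.402) → (103.547,43.306) → (121.293,62.207) → (141.860,82.517) → (161.832,101.645) → (177.789,117.001) → (186.313,125.995) → (183.986,126.036). Open path.

**Shape 2** — `<polygon>` closed polygon, stroke `#0000ff` → score (S487, F2041). Machine vertices: (32.340,66.256) → (201.351,92.187) → (242.176,77.138) → (32.340,66.256). Closed: final G1 returns to the first vertex.

**Shape 3** — `<path>` cubic bezier, stroke `#0000ff` → score (S487, F2041). Control points (SVG): P0=(83.173,17.428), P1=(109.195,-0.621), P2=(188.297,95.622), P3=(212.913,107.687); sampled at t=k/8. Machine vertices: (83.173,128.630) → (95.209,130.429) → (110.961,123.838) → (129.168,111.184) → (148.570,94.793) → (167.906,76.991) → (185.916,60.102) → (201.338,46.454) → (212.913,38.371). Open path.

(Gcodetools for Inkscape — laser output)
G21
G90
G00 X90.194 Y20.086
M3 S487
G1 X92.041 Y28.402 F2041
G1 X103.547 Y43.306
G1 X121.293 Y62.207
G1 X141.860 Y82.517
G1 X161.832 Y101.645
G1 X177.789 Y117.001
G1 X186.313 Y125.995
G1 X183.986 Y126.036
M5
G00 X32.340 Y66.256
M3 S487
G1 X201.351 Y92.187 F2041
G1 X242.176 Y77.138
G1 X32.340 Y66.256
M5
G00 X83.173 Y128.630
M3 S487
G1 X95.209 Y130.429 F2041
G1 X110.961 Y123.838
G1 X129.168 Y111.184
G1 X148.570 Y94.793
G1 X167.906 Y76.991
G1 X185.916 Y60.102
G1 X201.338 Y46.454
G1 X212.913 Y38.371
M5
G00 X0.000 Y0.000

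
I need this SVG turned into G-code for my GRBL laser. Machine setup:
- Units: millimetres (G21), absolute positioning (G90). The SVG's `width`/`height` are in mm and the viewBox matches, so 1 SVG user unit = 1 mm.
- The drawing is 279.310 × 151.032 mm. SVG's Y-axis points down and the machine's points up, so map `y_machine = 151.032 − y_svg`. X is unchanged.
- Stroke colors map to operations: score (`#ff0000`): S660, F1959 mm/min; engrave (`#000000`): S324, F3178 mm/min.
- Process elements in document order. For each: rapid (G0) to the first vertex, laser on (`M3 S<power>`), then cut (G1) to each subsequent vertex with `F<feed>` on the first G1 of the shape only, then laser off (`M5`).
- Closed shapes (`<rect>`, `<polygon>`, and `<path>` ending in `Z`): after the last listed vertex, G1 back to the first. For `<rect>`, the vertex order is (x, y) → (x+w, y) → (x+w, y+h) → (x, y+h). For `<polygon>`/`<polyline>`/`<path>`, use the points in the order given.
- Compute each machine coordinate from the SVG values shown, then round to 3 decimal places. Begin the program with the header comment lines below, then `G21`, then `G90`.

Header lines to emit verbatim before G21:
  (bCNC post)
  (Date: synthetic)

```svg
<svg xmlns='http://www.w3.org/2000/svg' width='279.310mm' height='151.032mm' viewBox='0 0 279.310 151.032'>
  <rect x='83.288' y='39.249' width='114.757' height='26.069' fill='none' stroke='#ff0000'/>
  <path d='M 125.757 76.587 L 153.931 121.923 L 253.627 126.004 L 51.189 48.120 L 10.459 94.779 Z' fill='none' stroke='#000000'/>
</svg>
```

(bCNC post)
(Date: synthetic)
G21
G90
G0 X83.288 Y111.783
M3 S660
G1 X198.045 Y111.783 F1959
G1 X198.045 Y85.714
G1 X83.288 Y85.714
G1 X83.288 Y111.783
M5
G0 X125.757 Y74.445
M3 S324
G1 X153.931 Y29.109 F3178
G1 X253.627 Y25.028
G1 X51.189 Y102.912
G1 X10.459 Y56.253
G1 X125.757 Y74.445
M5

viewBox `0 0 279.310 151.032` with mm width/height → 1 unit = 1 mm. Flip: y_m = 151.032 − y_svg.

**Shape 1** — `<rect>` rectangle, stroke `#ff0000` → score (S660, F1959). Machine vertices: (83.288,111.783) → (198.045,111.783) → (198.045,85.714) → (83.288,85.714) → (83.288,111.783). Closed: final G1 returns to the first vertex.

**Shape 2** — `<path>` closed polygon, stroke `#000000` → engrave (S324, F3178). Machine vertices: (125.757,74.445) → (153.931,29.109) → (253.627,25.028) → (51.189,102.912) → (10.459,56.253) → (125.757,74.445). Closed: final G1 returns to the first vertex.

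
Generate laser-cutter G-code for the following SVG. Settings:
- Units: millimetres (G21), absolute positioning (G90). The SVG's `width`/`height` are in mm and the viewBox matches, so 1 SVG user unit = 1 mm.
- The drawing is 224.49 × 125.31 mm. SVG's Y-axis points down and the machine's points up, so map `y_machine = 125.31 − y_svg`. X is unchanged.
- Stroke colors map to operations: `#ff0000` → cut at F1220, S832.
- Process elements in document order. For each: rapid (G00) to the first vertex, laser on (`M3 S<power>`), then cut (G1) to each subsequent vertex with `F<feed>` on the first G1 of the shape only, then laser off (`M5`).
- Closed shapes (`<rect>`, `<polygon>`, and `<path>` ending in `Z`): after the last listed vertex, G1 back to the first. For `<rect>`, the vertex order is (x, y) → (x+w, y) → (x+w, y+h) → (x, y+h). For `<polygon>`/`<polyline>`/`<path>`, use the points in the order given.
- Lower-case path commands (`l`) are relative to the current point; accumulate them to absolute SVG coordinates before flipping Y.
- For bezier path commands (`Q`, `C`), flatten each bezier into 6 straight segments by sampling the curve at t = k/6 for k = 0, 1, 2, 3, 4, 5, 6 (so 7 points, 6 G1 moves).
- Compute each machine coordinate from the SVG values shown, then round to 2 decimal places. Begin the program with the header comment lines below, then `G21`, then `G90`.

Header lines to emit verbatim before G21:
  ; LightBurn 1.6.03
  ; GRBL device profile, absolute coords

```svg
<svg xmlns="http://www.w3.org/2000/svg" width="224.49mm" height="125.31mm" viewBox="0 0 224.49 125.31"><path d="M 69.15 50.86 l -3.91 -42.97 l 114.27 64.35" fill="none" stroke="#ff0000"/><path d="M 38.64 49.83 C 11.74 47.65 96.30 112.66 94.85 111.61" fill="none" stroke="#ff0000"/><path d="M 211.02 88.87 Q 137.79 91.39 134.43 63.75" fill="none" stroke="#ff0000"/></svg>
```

; LightBurn 1.6.03
; GRBL device profile, absolute coords
G21
G90
G00 X69.15 Y74.45
M3 S832
G1 X65.24 Y117.42 F1220
G1 X179.51 Y53.07
M5
G00 X38.64 Y75.48
M3 S832
G1 X33.56 Y71.59 F1220
G1 X41.58 Y60.20
G1 X57.20 Y45.01
G1 X74.94 Y29.73
G1 X89.32 Y18.06
G1 X94.85 Y13.70
M5
G00 X211.02 Y36.44
M3 S832
G1 X188.55 Y36.44 F1220
G1 X169.96 Y38.11
G1 X155.26 Y41.46
G1 X144.43 Y46.48
G1 X137.49 Y53.18
G1 X134.43 Y61.56
M5

Since the viewBox matches the mm dimensions, user units are millimetres directly. The only transform is the Y-flip y_m = 125.31 − y_svg.

Shape 1 is a open polyline drawn with `<path>`. Its stroke #ff0000 means cut at S832, F1220. After flipping Y the toolpath is (69.15,74.45) → (65.24,117.42) → (179.51,53.07).

Shape 2 is a cubic bezier drawn with `<path>`. Its stroke #ff0000 means cut at S832, F1220. After flipping Y the toolpath is (38.64,75.48) → (33.56,71.59) → (41.58,60.20) → (57.20,45.01) → (74.94,29.73) → (89.32,18.06) → (94.85,13.70).

Shape 3 is a quadratic bezier drawn with `<path>`. Its stroke #ff0000 means cut at S832, F1220. After flipping Y the toolpath is (211.02,36.44) → (188.55,36.44) → (169.96,38.11) → (155.26,41.46) → (144.43,46.48) → (137.49,53.18) → (134.43,61.56).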